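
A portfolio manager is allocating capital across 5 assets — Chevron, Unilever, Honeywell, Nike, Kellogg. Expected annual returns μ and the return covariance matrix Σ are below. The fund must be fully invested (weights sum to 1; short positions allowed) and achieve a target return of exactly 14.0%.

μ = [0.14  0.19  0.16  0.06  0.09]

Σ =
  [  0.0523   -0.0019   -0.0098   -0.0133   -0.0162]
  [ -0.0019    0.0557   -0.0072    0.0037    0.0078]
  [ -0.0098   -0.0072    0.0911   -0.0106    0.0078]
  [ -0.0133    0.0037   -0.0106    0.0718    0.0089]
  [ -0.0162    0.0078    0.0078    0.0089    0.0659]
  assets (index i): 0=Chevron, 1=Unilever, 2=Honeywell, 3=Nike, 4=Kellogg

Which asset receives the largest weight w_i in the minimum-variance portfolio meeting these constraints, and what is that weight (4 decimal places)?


g=Σ⁻¹μ = [4.1417  3.5727  2.5489  1.6164  1.4410]
h=Σ⁻¹𝟙 = [33.0125  17.6278  16.7777  19.5565  16.5764]
a=μᵀg=1.893154  b=𝟙ᵀg=13.320724  c=𝟙ᵀh=103.550877  D=ac−b²=18.596048
λ₁=(c·0.140−b)/D = (103.550877·0.140−13.320724)/18.596048 = 0.063261
λ₂=(a−b·0.140)/D = (1.893154−13.320724·0.140)/18.596048 = 0.001519
w* = 0.063261·g + 0.001519·h:
  w_0 = 0.063261·4.1417 + 0.001519·33.0125 = 0.3122  (Chevron)
  w_1 = 0.063261·3.5727 + 0.001519·17.6278 = 0.2528  (Unilever)
  w_2 = 0.063261·2.5489 + 0.001519·16.7777 = 0.1867  (Honeywell)
  w_3 = 0.063261·1.6164 + 0.001519·19.5565 = 0.1320  (Nike)
  w_4 = 0.063261·1.4410 + 0.001519·16.5764 = 0.1163  (Kellogg)
Σw_i=1.0000  μᵀw=0.1400
σ²=wᵀΣw=λ₁·μ_p+λ₂ = 0.063261·0.140 + 0.001519 = 0.010376 ≈ 0.0104

Chevron (0.3122)


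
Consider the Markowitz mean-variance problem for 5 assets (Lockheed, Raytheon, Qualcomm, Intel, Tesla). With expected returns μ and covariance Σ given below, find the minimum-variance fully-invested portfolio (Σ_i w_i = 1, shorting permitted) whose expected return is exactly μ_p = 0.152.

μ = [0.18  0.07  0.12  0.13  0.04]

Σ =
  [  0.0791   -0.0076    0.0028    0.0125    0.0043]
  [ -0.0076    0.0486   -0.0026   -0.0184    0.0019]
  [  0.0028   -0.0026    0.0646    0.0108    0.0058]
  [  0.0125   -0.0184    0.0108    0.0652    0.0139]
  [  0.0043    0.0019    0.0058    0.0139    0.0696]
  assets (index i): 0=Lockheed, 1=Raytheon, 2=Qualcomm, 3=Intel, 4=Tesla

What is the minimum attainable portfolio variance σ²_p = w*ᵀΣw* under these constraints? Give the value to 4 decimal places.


0.0266

p=Σ⁻¹μ = [2.1527  2.6684  1.5338  2.1190  -0.1821]
q=Σ⁻¹𝟙 = [11.8035  29.4051  12.4750  17.5383  8.2936]
a=μᵀp=1.026511  b=𝟙ᵀp=8.291719  c=𝟙ᵀq=79.515611  D=ac−b²=12.871039
λ₁=(c·0.152−b)/D = (79.515611·0.152−8.291719)/12.871039 = 0.294821
λ₂=(a−b·0.152)/D = (1.026511−8.291719·0.152)/12.871039 = -0.018167
w* = 0.294821·p + -0.018167·q:
  w_0 = 0.294821·2.1527 + -0.018167·11.8035 = 0.4202  (Lockheed)
  w_1 = 0.294821·2.6684 + -0.018167·29.4051 = 0.2525  (Raytheon)
  w_2 = 0.294821·1.5338 + -0.018167·12.4750 = 0.2256  (Qualcomm)
  w_3 = 0.294821·2.1190 + -0.018167·17.5383 = 0.3061  (Intel)
  w_4 = 0.294821·-0.1821 + -0.018167·8.2936 = -0.2044  (Tesla)
Σw_i=1.0000  μᵀw=0.1520
σ²=wᵀΣw=λ₁·μ_p+λ₂ = 0.294821·0.152 + -0.018167 = 0.026646 ≈ 0.0266


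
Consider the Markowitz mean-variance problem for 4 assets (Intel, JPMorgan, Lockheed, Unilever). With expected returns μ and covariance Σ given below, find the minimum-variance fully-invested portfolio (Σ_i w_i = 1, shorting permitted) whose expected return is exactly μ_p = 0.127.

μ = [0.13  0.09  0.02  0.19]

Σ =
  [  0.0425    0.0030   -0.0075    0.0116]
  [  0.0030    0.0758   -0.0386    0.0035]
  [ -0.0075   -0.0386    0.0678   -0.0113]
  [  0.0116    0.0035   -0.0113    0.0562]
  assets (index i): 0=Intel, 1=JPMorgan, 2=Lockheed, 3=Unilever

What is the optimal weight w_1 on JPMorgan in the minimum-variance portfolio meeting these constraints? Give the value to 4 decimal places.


0.1779

x=Σ⁻¹μ = [2.4403  2.1161  2.3045  3.2086]
y=Σ⁻¹𝟙 = [22.9268  30.7203  37.9033  18.7693]
a=μᵀx=1.163426  b=𝟙ᵀx=10.069549  c=𝟙ᵀy=110.319752  D=ac−b²=26.953088
λ₁=(c·0.127−b)/D = (110.319752·0.127−10.069549)/26.953088 = 0.146219
λ₂=(a−b·0.127)/D = (1.163426−10.069549·0.127)/26.953088 = -0.004282
w* = 0.146219·x + -0.004282·y:
  w_0 = 0.146219·2.4403 + -0.004282·22.9268 = 0.2587  (Intel)
  w_1 = 0.146219·2.1161 + -0.004282·30.7203 = 0.1779  (JPMorgan)
  w_2 = 0.146219·2.3045 + -0.004282·37.9033 = 0.1747  (Lockheed)
  w_3 = 0.146219·3.2086 + -0.004282·18.7693 = 0.3888  (Unilever)
Σw_i=1.0000  μᵀw=0.1270
σ²=wᵀΣw=λ₁·μ_p+λ₂ = 0.146219·0.127 + -0.004282 = 0.014288 ≈ 0.0143


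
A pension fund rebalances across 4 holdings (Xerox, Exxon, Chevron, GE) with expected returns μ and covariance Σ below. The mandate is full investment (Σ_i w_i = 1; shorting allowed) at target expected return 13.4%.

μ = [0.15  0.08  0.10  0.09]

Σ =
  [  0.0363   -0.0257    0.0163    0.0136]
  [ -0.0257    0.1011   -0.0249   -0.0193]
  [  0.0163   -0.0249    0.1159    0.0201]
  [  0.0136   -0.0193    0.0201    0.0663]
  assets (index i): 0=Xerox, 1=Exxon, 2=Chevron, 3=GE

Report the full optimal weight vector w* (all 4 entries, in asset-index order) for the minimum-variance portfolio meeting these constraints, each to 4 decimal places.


p=Σ⁻¹μ = [5.3172  2.4212  0.4926  0.8222]
q=Σ⁻¹𝟙 = [36.3927  23.0678  6.3120  12.4193]
a=μᵀp=1.114538  b=𝟙ᵀp=9.053257  c=𝟙ᵀq=78.191710  D=ac−b²=5.186160
λ₁=(c·0.134−b)/D = (78.191710·0.134−9.053257)/5.186160 = 0.274660
λ₂=(a−b·0.134)/D = (1.114538−9.053257·0.134)/5.186160 = -0.019012
w* = 0.274660·p + -0.019012·q:
  w_0 = 0.274660·5.3172 + -0.019012·36.3927 = 0.7685  (Xerox)
  w_1 = 0.274660·2.4212 + -0.019012·23.0678 = 0.2265  (Exxon)
  w_2 = 0.274660·0.4926 + -0.019012·6.3120 = 0.0153  (Chevron)
  w_3 = 0.274660·0.8222 + -0.019012·12.4193 = -0.0103  (GE)
Σw_i=1.0000  μᵀw=0.1340
σ²=wᵀΣw=λ₁·μ_p+λ₂ = 0.274660·0.134 + -0.019012 = 0.017793 ≈ 0.0178

0.7685  0.2265  0.0153  -0.0103


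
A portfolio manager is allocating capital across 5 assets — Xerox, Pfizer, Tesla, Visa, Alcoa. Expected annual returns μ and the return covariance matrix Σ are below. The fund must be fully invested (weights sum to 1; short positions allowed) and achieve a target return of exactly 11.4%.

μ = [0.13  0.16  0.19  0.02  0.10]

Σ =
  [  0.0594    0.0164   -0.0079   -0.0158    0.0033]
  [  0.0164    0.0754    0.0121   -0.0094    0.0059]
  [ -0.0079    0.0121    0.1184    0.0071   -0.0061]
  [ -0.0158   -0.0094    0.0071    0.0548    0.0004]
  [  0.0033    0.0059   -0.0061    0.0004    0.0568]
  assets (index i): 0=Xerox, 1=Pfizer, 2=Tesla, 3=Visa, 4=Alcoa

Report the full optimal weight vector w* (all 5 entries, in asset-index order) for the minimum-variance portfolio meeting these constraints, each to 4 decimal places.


x=Σ⁻¹μ = [2.2031  1.3768  1.6357  1.0123  1.6581]
y=Σ⁻¹𝟙 = [21.0786  9.1689  8.2653  24.7097  16.1422]
a=μᵀx=1.003539  b=𝟙ᵀx=7.886053  c=𝟙ᵀy=79.364620  D=ac−b²=17.455673
λ₁=(c·0.114−b)/D = (79.364620·0.114−7.886053)/17.455673 = 0.066541
λ₂=(a−b·0.114)/D = (1.003539−7.886053·0.114)/17.455673 = 0.005988
w* = 0.066541·x + 0.005988·y:
  w_0 = 0.066541·2.2031 + 0.005988·21.0786 = 0.2728  (Xerox)
  w_1 = 0.066541·1.3768 + 0.005988·9.1689 = 0.1465  (Pfizer)
  w_2 = 0.066541·1.6357 + 0.005988·8.2653 = 0.1583  (Tesla)
  w_3 = 0.066541·1.0123 + 0.005988·24.7097 = 0.2153  (Visa)
  w_4 = 0.066541·1.6581 + 0.005988·16.1422 = 0.2070  (Alcoa)
Σw_i=1.0000  μᵀw=0.1140
σ²=wᵀΣw=λ₁·μ_p+λ₂ = 0.066541·0.114 + 0.005988 = 0.013574 ≈ 0.0136

0.2728  0.1465  0.1583  0.2153  0.2070


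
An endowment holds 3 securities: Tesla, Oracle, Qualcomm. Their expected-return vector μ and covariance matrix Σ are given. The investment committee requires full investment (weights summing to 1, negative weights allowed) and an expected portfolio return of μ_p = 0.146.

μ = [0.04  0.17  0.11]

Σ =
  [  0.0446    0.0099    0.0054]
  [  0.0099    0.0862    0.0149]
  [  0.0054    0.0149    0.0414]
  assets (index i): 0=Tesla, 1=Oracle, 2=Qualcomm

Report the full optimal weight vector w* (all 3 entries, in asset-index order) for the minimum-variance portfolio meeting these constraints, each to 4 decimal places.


u=Σ⁻¹μ = [0.2973  1.5840  2.0481]
v=Σ⁻¹𝟙 = [18.7083  6.0769  19.5273]
a=μᵀu=0.506465  b=𝟙ᵀu=3.929410  c=𝟙ᵀv=44.312518  D=ac−b²=7.002470
λ₁=(c·0.146−b)/D = (44.312518·0.146−3.929410)/7.002470 = 0.362760
λ₂=(a−b·0.146)/D = (0.506465−3.929410·0.146)/7.002470 = -0.009601
w* = 0.362760·u + -0.009601·v:
  w_0 = 0.362760·0.2973 + -0.009601·18.7083 = -0.0718  (Tesla)
  w_1 = 0.362760·1.5840 + -0.009601·6.0769 = 0.5163  (Oracle)
  w_2 = 0.362760·2.0481 + -0.009601·19.5273 = 0.5555  (Qualcomm)
Σw_i=1.0000  μᵀw=0.1460
σ²=wᵀΣw=λ₁·μ_p+λ₂ = 0.362760·0.146 + -0.009601 = 0.043362 ≈ 0.0434

-0.0718  0.5163  0.5555


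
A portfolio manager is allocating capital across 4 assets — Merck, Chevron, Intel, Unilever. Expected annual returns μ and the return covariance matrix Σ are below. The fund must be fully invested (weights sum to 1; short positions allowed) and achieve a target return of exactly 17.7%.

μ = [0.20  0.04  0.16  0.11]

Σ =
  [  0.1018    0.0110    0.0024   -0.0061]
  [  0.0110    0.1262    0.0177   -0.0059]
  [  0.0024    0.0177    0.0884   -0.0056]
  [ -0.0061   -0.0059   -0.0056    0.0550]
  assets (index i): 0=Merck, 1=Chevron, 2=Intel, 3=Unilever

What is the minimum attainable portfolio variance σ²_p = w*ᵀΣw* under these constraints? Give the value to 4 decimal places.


0.0347

x=Σ⁻¹μ = [2.0666  -0.0180  1.9109  2.4218]
y=Σ⁻¹𝟙 = [10.1283  6.4750  11.0792  21.1278]
a=μᵀx=0.984752  b=𝟙ᵀx=6.381395  c=𝟙ᵀy=48.810291  D=ac−b²=7.343835
λ₁=(c·0.177−b)/D = (48.810291·0.177−6.381395)/7.343835 = 0.307472
λ₂=(a−b·0.177)/D = (0.984752−6.381395·0.177)/7.343835 = -0.019711
w* = 0.307472·x + -0.019711·y:
  w_0 = 0.307472·2.0666 + -0.019711·10.1283 = 0.4358  (Merck)
  w_1 = 0.307472·-0.0180 + -0.019711·6.4750 = -0.1332  (Chevron)
  w_2 = 0.307472·1.9109 + -0.019711·11.0792 = 0.3692  (Intel)
  w_3 = 0.307472·2.4218 + -0.019711·21.1278 = 0.3282  (Unilever)
Σw_i=1.0000  μᵀw=0.1770
σ²=wᵀΣw=λ₁·μ_p+λ₂ = 0.307472·0.177 + -0.019711 = 0.034712 ≈ 0.0347


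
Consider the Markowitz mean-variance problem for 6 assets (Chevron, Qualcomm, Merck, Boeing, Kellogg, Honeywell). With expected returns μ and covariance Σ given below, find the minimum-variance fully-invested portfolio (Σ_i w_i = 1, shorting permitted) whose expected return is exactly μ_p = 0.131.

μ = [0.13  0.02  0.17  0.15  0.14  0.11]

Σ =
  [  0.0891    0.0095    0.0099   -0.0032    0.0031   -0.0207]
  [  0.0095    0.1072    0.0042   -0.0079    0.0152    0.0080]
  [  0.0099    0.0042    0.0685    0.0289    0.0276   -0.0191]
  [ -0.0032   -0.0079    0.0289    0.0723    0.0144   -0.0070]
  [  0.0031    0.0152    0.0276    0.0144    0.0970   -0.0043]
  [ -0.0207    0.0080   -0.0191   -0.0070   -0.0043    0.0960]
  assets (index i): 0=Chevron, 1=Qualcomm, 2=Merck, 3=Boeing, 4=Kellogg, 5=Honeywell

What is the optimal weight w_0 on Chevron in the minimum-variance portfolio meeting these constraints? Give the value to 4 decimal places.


g=Σ⁻¹μ = [1.7719  -0.2020  1.9110  1.4163  0.7557  2.0621]
h=Σ⁻¹𝟙 = [13.3390  6.7545  9.6254  11.8344  5.0264  15.7331]
a=μᵀg=1.096246  b=𝟙ᵀg=7.714961  c=𝟙ᵀh=62.312689  D=ac−b²=8.789418
λ₁=(c·0.131−b)/D = (62.312689·0.131−7.714961)/8.789418 = 0.050970
λ₂=(a−b·0.131)/D = (1.096246−7.714961·0.131)/8.789418 = 0.009737
w* = 0.050970·g + 0.009737·h:
  w_0 = 0.050970·1.7719 + 0.009737·13.3390 = 0.2202  (Chevron)
  w_1 = 0.050970·-0.2020 + 0.009737·6.7545 = 0.0555  (Qualcomm)
  w_2 = 0.050970·1.9110 + 0.009737·9.6254 = 0.1911  (Merck)
  w_3 = 0.050970·1.4163 + 0.009737·11.8344 = 0.1874  (Boeing)
  w_4 = 0.050970·0.7557 + 0.009737·5.0264 = 0.0875  (Kellogg)
  w_5 = 0.050970·2.0621 + 0.009737·15.7331 = 0.2583  (Honeywell)
Σw_i=1.0000  μᵀw=0.1310
σ²=wᵀΣw=λ₁·μ_p+λ₂ = 0.050970·0.131 + 0.009737 = 0.016415 ≈ 0.0164

0.2202


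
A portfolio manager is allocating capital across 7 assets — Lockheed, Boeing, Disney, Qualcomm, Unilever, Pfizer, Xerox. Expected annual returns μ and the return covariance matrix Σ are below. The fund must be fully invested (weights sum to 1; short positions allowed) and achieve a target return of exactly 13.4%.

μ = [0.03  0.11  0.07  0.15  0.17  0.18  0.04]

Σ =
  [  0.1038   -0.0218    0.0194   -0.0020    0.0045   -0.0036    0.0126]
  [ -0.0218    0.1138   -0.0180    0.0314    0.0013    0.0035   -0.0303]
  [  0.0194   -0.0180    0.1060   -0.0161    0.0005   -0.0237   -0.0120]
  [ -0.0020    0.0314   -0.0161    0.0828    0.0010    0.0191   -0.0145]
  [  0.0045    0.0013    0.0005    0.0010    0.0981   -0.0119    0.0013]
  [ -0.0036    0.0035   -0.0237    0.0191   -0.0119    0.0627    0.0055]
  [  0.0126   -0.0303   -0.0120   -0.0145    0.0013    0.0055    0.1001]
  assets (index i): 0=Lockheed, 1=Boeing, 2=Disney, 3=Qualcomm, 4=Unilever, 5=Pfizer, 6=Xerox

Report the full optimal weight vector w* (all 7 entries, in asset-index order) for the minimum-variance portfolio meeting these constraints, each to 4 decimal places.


p=Σ⁻¹μ = [0.1141  1.0849  1.8628  1.0818  2.1076  3.5148  0.8732]
q=Σ⁻¹𝟙 = [7.7549  14.1881  17.9951  8.1248  11.7979  20.8223  15.3454]
a=μᵀp=1.441309  b=𝟙ᵀp=10.639173  c=𝟙ᵀq=96.028459  D=ac−b²=25.214712
λ₁=(c·0.134−b)/D = (96.028459·0.134−10.639173)/25.214712 = 0.088387
λ₂=(a−b·0.134)/D = (1.441309−10.639173·0.134)/25.214712 = 0.000621
w* = 0.088387·p + 0.000621·q:
  w_0 = 0.088387·0.1141 + 0.000621·7.7549 = 0.0149  (Lockheed)
  w_1 = 0.088387·1.0849 + 0.000621·14.1881 = 0.1047  (Boeing)
  w_2 = 0.088387·1.8628 + 0.000621·17.9951 = 0.1758  (Disney)
  w_3 = 0.088387·1.0818 + 0.000621·8.1248 = 0.1007  (Qualcomm)
  w_4 = 0.088387·2.1076 + 0.000621·11.7979 = 0.1936  (Unilever)
  w_5 = 0.088387·3.5148 + 0.000621·20.8223 = 0.3236  (Pfizer)
  w_6 = 0.088387·0.8732 + 0.000621·15.3454 = 0.0867  (Xerox)
Σw_i=1.0000  μᵀw=0.1340
σ²=wᵀΣw=λ₁·μ_p+λ₂ = 0.088387·0.134 + 0.000621 = 0.012465 ≈ 0.0125

0.0149  0.1047  0.1758  0.1007  0.1936  0.3236  0.0867


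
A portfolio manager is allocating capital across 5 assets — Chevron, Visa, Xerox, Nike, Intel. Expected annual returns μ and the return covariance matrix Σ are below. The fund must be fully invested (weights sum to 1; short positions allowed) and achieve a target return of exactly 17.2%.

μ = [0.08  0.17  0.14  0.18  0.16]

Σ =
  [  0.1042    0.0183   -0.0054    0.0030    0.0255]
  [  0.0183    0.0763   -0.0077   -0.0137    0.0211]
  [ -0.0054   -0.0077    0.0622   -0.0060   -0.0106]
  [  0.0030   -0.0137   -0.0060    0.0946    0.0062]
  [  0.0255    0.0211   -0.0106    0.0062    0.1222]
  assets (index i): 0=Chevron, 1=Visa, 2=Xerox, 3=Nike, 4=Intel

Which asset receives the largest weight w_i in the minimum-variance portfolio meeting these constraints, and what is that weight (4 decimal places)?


Visa (0.3566)

p=Σ⁻¹μ = [0.1521  2.6619  2.9888  2.4104  0.9549]
q=Σ⁻¹𝟙 = [6.3904  14.5639  20.6585  13.4307  5.4456]
a=μᵀp=1.469783  b=𝟙ᵀp=9.168101  c=𝟙ᵀq=60.489077  D=ac−b²=4.851745
λ₁=(c·0.172−b)/D = (60.489077·0.172−9.168101)/4.851745 = 0.254758
λ₂=(a−b·0.172)/D = (1.469783−9.168101·0.172)/4.851745 = -0.022081
w* = 0.254758·p + -0.022081·q:
  w_0 = 0.254758·0.1521 + -0.022081·6.3904 = -0.1024  (Chevron)
  w_1 = 0.254758·2.6619 + -0.022081·14.5639 = 0.3566  (Visa)
  w_2 = 0.254758·2.9888 + -0.022081·20.6585 = 0.3053  (Xerox)
  w_3 = 0.254758·2.4104 + -0.022081·13.4307 = 0.3175  (Nike)
  w_4 = 0.254758·0.9549 + -0.022081·5.4456 = 0.1230  (Intel)
Σw_i=1.0000  μᵀw=0.1720
σ²=wᵀΣw=λ₁·μ_p+λ₂ = 0.254758·0.172 + -0.022081 = 0.021738 ≈ 0.0217


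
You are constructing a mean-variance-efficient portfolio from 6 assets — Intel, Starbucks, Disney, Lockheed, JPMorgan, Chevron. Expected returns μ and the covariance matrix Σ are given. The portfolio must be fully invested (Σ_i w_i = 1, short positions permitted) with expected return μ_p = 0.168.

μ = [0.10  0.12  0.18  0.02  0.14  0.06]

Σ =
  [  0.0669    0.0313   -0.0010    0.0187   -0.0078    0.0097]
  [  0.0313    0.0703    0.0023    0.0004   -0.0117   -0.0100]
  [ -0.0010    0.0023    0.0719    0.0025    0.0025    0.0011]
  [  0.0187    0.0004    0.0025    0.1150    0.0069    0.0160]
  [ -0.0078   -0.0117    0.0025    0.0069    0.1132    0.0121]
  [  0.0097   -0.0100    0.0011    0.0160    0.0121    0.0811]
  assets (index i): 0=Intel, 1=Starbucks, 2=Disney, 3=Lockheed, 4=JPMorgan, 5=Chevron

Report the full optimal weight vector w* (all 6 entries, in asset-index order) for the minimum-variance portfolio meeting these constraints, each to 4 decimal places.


0.1696  0.2208  0.5114  -0.1562  0.2544  0.0001

g=Σ⁻¹μ = [0.9437  1.5221  2.4185  -0.2049  1.3518  0.6206]
h=Σ⁻¹𝟙 = [6.7171  13.7949  12.9023  5.2507  8.9762  10.6779]
a=μᵀg=0.934751  b=𝟙ᵀg=6.651864  c=𝟙ᵀh=58.319087  D=ac−b²=10.266536
λ₁=(c·0.168−b)/D = (58.319087·0.168−6.651864)/10.266536 = 0.306407
λ₂=(a−b·0.168)/D = (0.934751−6.651864·0.168)/10.266536 = -0.017802
w* = 0.306407·g + -0.017802·h:
  w_0 = 0.306407·0.9437 + -0.017802·6.7171 = 0.1696  (Intel)
  w_1 = 0.306407·1.5221 + -0.017802·13.7949 = 0.2208  (Starbucks)
  w_2 = 0.306407·2.4185 + -0.017802·12.9023 = 0.5114  (Disney)
  w_3 = 0.306407·-0.2049 + -0.017802·5.2507 = -0.1562  (Lockheed)
  w_4 = 0.306407·1.3518 + -0.017802·8.9762 = 0.2544  (JPMorgan)
  w_5 = 0.306407·0.6206 + -0.017802·10.6779 = 0.0001  (Chevron)
Σw_i=1.0000  μᵀw=0.1680
σ²=wᵀΣw=λ₁·μ_p+λ₂ = 0.306407·0.168 + -0.017802 = 0.033675 ≈ 0.0337


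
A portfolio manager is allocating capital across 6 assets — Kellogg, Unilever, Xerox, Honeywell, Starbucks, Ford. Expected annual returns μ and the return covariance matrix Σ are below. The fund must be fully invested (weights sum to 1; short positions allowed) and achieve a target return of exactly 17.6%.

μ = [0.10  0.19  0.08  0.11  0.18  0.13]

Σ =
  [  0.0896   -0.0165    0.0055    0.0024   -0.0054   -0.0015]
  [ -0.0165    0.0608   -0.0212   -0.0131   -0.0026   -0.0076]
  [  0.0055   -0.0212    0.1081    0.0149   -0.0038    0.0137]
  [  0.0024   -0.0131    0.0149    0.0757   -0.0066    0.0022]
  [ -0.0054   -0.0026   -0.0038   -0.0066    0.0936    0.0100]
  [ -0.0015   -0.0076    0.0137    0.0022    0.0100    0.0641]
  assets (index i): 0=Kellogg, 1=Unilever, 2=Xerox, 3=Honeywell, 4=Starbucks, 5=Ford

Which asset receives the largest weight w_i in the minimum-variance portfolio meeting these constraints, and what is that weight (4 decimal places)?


Unilever (0.5311)

g=Σ⁻¹μ = [2.0517  4.8762  1.1186  2.1417  2.1591  2.0048]
h=Σ⁻¹𝟙 = [16.7103  30.6637  10.6957  16.5420  12.5168  14.8209]
a=μᵀg=2.105994  b=𝟙ᵀg=14.352146  c=𝟙ᵀh=101.949383  D=ac−b²=8.720726
λ₁=(c·0.176−b)/D = (101.949383·0.176−14.352146)/8.720726 = 0.411771
λ₂=(a−b·0.176)/D = (2.105994−14.352146·0.176)/8.720726 = -0.048159
w* = 0.411771·g + -0.048159·h:
  w_0 = 0.411771·2.0517 + -0.048159·16.7103 = 0.0401  (Kellogg)
  w_1 = 0.411771·4.8762 + -0.048159·30.6637 = 0.5311  (Unilever)
  w_2 = 0.411771·1.1186 + -0.048159·10.6957 = -0.0545  (Xerox)
  w_3 = 0.411771·2.1417 + -0.048159·16.5420 = 0.0852  (Honeywell)
  w_4 = 0.411771·2.1591 + -0.048159·12.5168 = 0.2863  (Starbucks)
  w_5 = 0.411771·2.0048 + -0.048159·14.8209 = 0.1118  (Ford)
Σw_i=1.0000  μᵀw=0.1760
σ²=wᵀΣw=λ₁·μ_p+λ₂ = 0.411771·0.176 + -0.048159 = 0.024313 ≈ 0.0243


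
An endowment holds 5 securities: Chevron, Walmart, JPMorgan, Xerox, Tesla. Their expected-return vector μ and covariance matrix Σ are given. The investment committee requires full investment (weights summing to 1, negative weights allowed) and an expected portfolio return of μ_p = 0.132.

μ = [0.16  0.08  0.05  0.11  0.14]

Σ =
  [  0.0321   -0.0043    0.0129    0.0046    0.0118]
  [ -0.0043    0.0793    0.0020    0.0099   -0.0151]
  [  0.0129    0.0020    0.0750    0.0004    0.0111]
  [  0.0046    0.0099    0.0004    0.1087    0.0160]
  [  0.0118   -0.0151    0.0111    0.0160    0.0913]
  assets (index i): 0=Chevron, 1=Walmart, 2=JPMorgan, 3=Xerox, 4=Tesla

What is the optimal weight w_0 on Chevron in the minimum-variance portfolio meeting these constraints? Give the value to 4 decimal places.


0.5305

x=Σ⁻¹μ = [4.8467  1.4254  -0.3701  0.5169  1.0971]
y=Σ⁻¹𝟙 = [26.4706  14.7249  7.1550  5.5152  8.1307]
a=μᵀx=1.081456  b=𝟙ᵀx=7.516005  c=𝟙ᵀy=61.996379  D=ac−b²=10.556048
λ₁=(c·0.132−b)/D = (61.996379·0.132−7.516005)/10.556048 = 0.063235
λ₂=(a−b·0.132)/D = (1.081456−7.516005·0.132)/10.556048 = 0.008464
w* = 0.063235·x + 0.008464·y:
  w_0 = 0.063235·4.8467 + 0.008464·26.4706 = 0.5305  (Chevron)
  w_1 = 0.063235·1.4254 + 0.008464·14.7249 = 0.2148  (Walmart)
  w_2 = 0.063235·-0.3701 + 0.008464·7.1550 = 0.0372  (JPMorgan)
  w_3 = 0.063235·0.5169 + 0.008464·5.5152 = 0.0794  (Xerox)
  w_4 = 0.063235·1.0971 + 0.008464·8.1307 = 0.1382  (Tesla)
Σw_i=1.0000  μᵀw=0.1320
σ²=wᵀΣw=λ₁·μ_p+λ₂ = 0.063235·0.132 + 0.008464 = 0.016811 ≈ 0.0168


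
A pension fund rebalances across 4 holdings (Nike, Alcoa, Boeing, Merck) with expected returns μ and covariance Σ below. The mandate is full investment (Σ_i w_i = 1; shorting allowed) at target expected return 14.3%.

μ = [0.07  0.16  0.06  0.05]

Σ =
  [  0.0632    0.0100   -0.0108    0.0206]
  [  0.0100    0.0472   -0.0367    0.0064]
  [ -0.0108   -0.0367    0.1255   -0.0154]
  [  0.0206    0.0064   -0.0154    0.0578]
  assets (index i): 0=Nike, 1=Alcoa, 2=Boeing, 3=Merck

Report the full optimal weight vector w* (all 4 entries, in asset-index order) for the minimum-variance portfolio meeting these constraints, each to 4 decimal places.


-0.0104  0.8254  0.2413  -0.0563

u=Σ⁻¹μ = [0.4680  4.7442  1.9920  0.7037]
v=Σ⁻¹𝟙 = [8.9016  32.9437  20.3183  15.8943]
a=μᵀu=0.946534  b=𝟙ᵀu=7.907905  c=𝟙ᵀv=78.057765  D=ac−b²=11.349340
λ₁=(c·0.143−b)/D = (78.057765·0.143−7.907905)/11.349340 = 0.286744
λ₂=(a−b·0.143)/D = (0.946534−7.907905·0.143)/11.349340 = -0.016239
w* = 0.286744·u + -0.016239·v:
  w_0 = 0.286744·0.4680 + -0.016239·8.9016 = -0.0104  (Nike)
  w_1 = 0.286744·4.7442 + -0.016239·32.9437 = 0.8254  (Alcoa)
  w_2 = 0.286744·1.9920 + -0.016239·20.3183 = 0.2413  (Boeing)
  w_3 = 0.286744·0.7037 + -0.016239·15.8943 = -0.0563  (Merck)
Σw_i=1.0000  μᵀw=0.1430
σ²=wᵀΣw=λ₁·μ_p+λ₂ = 0.286744·0.143 + -0.016239 = 0.024766 ≈ 0.0248


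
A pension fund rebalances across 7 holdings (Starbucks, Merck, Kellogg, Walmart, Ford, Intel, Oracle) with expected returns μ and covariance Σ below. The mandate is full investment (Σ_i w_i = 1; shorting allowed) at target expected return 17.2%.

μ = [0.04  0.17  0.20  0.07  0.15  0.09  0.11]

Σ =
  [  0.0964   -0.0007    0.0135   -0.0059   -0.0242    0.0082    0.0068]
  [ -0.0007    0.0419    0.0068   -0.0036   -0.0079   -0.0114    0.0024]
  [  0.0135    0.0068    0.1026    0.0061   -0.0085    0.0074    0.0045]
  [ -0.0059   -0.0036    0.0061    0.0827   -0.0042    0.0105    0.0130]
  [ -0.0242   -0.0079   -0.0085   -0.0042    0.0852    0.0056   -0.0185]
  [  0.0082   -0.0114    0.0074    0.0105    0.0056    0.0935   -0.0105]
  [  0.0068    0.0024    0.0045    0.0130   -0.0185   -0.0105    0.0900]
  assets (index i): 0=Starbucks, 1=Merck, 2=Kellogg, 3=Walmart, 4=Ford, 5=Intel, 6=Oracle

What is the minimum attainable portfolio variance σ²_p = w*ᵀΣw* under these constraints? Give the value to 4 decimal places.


x=Σ⁻¹μ = [0.7731  4.6713  1.5714  0.7235  2.8685  1.2658  1.5935]
y=Σ⁻¹𝟙 = [14.0844  30.7180  5.5599  11.5928  21.7947  11.6305  13.1122]
a=μᵀx=1.909468  b=𝟙ᵀx=13.467205  c=𝟙ᵀy=108.492558  D=ac−b²=25.797418
λ₁=(c·0.172−b)/D = (108.492558·0.172−13.467205)/25.797418 = 0.201319
λ₂=(a−b·0.172)/D = (1.909468−13.467205·0.172)/25.797418 = -0.015773
w* = 0.201319·x + -0.015773·y:
  w_0 = 0.201319·0.7731 + -0.015773·14.0844 = -0.0665  (Starbucks)
  w_1 = 0.201319·4.6713 + -0.015773·30.7180 = 0.4559  (Merck)
  w_2 = 0.201319·1.5714 + -0.015773·5.5599 = 0.2287  (Kellogg)
  w_3 = 0.201319·0.7235 + -0.015773·11.5928 = -0.0372  (Walmart)
  w_4 = 0.201319·2.8685 + -0.015773·21.7947 = 0.2337  (Ford)
  w_5 = 0.201319·1.2658 + -0.015773·11.6305 = 0.0714  (Intel)
  w_6 = 0.201319·1.5935 + -0.015773·13.1122 = 0.1140  (Oracle)
Σw_i=1.0000  μᵀw=0.1720
σ²=wᵀΣw=λ₁·μ_p+λ₂ = 0.201319·0.172 + -0.015773 = 0.018854 ≈ 0.0189

0.0189


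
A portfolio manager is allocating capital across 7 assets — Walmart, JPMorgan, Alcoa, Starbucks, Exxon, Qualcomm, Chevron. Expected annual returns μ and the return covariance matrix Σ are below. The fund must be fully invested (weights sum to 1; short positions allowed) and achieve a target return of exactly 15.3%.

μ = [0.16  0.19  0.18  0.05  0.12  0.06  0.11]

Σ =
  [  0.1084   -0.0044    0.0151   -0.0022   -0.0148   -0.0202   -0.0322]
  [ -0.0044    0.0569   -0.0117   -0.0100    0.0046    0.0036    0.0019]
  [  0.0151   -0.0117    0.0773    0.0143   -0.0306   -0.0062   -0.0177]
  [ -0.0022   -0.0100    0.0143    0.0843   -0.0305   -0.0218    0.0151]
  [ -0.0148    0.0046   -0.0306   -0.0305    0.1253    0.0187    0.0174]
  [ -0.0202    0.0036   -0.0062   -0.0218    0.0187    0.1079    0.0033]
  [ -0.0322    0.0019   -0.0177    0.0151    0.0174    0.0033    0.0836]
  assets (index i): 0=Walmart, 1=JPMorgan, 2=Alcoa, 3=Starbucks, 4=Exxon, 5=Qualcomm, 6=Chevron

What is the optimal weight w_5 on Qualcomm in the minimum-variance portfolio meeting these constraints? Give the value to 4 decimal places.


u=Σ⁻¹μ = [2.2364  4.1568  3.6217  0.9796  1.7465  0.8698  2.2747]
v=Σ⁻¹𝟙 = [16.7585  23.5900  20.2292  17.4551  14.1278  13.3833  15.5419]
a=μᵀu=2.360472  b=𝟙ᵀu=15.885413  c=𝟙ᵀv=121.085759  D=ac−b²=33.473235
λ₁=(c·0.153−b)/D = (121.085759·0.153−15.885413)/33.473235 = 0.078890
λ₂=(a−b·0.153)/D = (2.360472−15.885413·0.153)/33.473235 = -0.002091
w* = 0.078890·u + -0.002091·v:
  w_0 = 0.078890·2.2364 + -0.002091·16.7585 = 0.1414  (Walmart)
  w_1 = 0.078890·4.1568 + -0.002091·23.5900 = 0.2786  (JPMorgan)
  w_2 = 0.078890·3.6217 + -0.002091·20.2292 = 0.2434  (Alcoa)
  w_3 = 0.078890·0.9796 + -0.002091·17.4551 = 0.0408  (Starbucks)
  w_4 = 0.078890·1.7465 + -0.002091·14.1278 = 0.1082  (Exxon)
  w_5 = 0.078890·0.8698 + -0.002091·13.3833 = 0.0406  (Qualcomm)
  w_6 = 0.078890·2.2747 + -0.002091·15.5419 = 0.1470  (Chevron)
Σw_i=1.0000  μᵀw=0.1530
σ²=wᵀΣw=λ₁·μ_p+λ₂ = 0.078890·0.153 + -0.002091 = 0.009979 ≈ 0.0100

0.0406


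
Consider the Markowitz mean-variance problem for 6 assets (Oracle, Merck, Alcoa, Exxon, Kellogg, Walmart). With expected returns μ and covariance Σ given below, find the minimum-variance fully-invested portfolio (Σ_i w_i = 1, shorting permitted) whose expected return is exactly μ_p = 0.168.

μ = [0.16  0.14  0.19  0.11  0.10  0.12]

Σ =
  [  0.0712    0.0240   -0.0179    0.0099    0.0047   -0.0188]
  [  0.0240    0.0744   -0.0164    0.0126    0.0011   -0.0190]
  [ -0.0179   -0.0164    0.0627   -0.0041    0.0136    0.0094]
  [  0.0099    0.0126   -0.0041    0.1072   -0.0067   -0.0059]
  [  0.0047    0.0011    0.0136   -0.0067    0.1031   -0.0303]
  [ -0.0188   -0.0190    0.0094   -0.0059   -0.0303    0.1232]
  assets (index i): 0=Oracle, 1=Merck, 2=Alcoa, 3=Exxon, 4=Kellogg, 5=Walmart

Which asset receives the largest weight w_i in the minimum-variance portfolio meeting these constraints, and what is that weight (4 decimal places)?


Alcoa (0.4640)

x=Σ⁻¹μ = [2.8087  2.1367  4.0131  0.8131  0.8333  1.6698]
y=Σ⁻¹𝟙 = [16.0995  14.8549  20.4620  8.3492  10.8759  14.3780]
a=μᵀx=1.884175  b=𝟙ᵀx=12.274757  c=𝟙ᵀy=85.019552  D=ac−b²=9.522061
λ₁=(c·0.168−b)/D = (85.019552·0.168−12.274757)/9.522061 = 0.210934
λ₂=(a−b·0.168)/D = (1.884175−12.274757·0.168)/9.522061 = -0.018692
w* = 0.210934·x + -0.018692·y:
  w_0 = 0.210934·2.8087 + -0.018692·16.0995 = 0.2915  (Oracle)
  w_1 = 0.210934·2.1367 + -0.018692·14.8549 = 0.1730  (Merck)
  w_2 = 0.210934·4.0131 + -0.018692·20.4620 = 0.4640  (Alcoa)
  w_3 = 0.210934·0.8131 + -0.018692·8.3492 = 0.0154  (Exxon)
  w_4 = 0.210934·0.8333 + -0.018692·10.8759 = -0.0275  (Kellogg)
  w_5 = 0.210934·1.6698 + -0.018692·14.3780 = 0.0835  (Walmart)
Σw_i=1.0000  μᵀw=0.1680
σ²=wᵀΣw=λ₁·μ_p+λ₂ = 0.210934·0.168 + -0.018692 = 0.016745 ≈ 0.0167


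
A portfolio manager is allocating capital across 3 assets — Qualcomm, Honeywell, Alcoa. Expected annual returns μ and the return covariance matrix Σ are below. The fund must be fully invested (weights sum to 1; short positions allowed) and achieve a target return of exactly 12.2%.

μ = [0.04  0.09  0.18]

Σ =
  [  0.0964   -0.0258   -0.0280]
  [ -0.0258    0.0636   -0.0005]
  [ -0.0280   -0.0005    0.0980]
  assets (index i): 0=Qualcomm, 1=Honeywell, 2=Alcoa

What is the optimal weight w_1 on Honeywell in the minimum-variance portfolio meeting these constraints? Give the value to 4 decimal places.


u=Σ⁻¹μ = [1.6515  2.1033  2.3193]
v=Σ⁻¹𝟙 = [21.7910  24.6932  16.5561]
a=μᵀu=0.672835  b=𝟙ᵀu=6.074120  c=𝟙ᵀv=63.040270  D=ac−b²=5.520739
λ₁=(c·0.122−b)/D = (63.040270·0.122−6.074120)/5.520739 = 0.292858
λ₂=(a−b·0.122)/D = (0.672835−6.074120·0.122)/5.520739 = -0.012355
w* = 0.292858·u + -0.012355·v:
  w_0 = 0.292858·1.6515 + -0.012355·21.7910 = 0.2144  (Qualcomm)
  w_1 = 0.292858·2.1033 + -0.012355·24.6932 = 0.3109  (Honeywell)
  w_2 = 0.292858·2.3193 + -0.012355·16.5561 = 0.4747  (Alcoa)
Σw_i=1.0000  μᵀw=0.1220
σ²=wᵀΣw=λ₁·μ_p+λ₂ = 0.292858·0.122 + -0.012355 = 0.023374 ≈ 0.0234

0.3109


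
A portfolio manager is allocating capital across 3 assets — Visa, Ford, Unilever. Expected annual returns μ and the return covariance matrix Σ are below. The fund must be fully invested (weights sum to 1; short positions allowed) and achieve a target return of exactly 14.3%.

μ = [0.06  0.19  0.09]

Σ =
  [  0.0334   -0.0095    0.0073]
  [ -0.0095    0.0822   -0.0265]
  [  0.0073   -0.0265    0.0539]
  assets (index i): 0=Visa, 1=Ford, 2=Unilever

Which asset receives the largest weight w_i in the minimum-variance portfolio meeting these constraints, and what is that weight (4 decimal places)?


g=Σ⁻¹μ = [2.1259  3.5682  3.1361]
h=Σ⁻¹𝟙 = [31.0921  24.2216  26.2504]
a=μᵀg=1.087755  b=𝟙ᵀg=8.830162  c=𝟙ᵀh=81.564107  D=ac−b²=10.750032
λ₁=(c·0.143−b)/D = (81.564107·0.143−8.830162)/10.750032 = 0.263581
λ₂=(a−b·0.143)/D = (1.087755−8.830162·0.143)/10.750032 = -0.016275
w* = 0.263581·g + -0.016275·h:
  w_0 = 0.263581·2.1259 + -0.016275·31.0921 = 0.0543  (Visa)
  w_1 = 0.263581·3.5682 + -0.016275·24.2216 = 0.5463  (Ford)
  w_2 = 0.263581·3.1361 + -0.016275·26.2504 = 0.3994  (Unilever)
Σw_i=1.0000  μᵀw=0.1430
σ²=wᵀΣw=λ₁·μ_p+λ₂ = 0.263581·0.143 + -0.016275 = 0.021417 ≈ 0.0214

Ford (0.5463)


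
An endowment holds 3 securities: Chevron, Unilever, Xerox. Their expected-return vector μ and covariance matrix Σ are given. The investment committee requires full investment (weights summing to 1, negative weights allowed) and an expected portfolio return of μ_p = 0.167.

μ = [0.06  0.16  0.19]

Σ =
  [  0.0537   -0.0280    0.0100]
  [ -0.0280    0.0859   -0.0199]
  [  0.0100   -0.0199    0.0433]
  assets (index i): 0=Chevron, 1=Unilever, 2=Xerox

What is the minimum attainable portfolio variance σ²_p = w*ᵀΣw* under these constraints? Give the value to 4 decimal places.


p=Σ⁻¹μ = [2.0684  3.8529  5.6811]
q=Σ⁻¹𝟙 = [27.4351  27.3819  29.3429]
a=μᵀp=1.819974  b=𝟙ᵀp=11.602372  c=𝟙ᵀq=84.159954  D=ac−b²=18.553869
λ₁=(c·0.167−b)/D = (84.159954·0.167−11.602372)/18.553869 = 0.132174
λ₂=(a−b·0.167)/D = (1.819974−11.602372·0.167)/18.553869 = -0.006340
w* = 0.132174·p + -0.006340·q:
  w_0 = 0.132174·2.0684 + -0.006340·27.4351 = 0.0995  (Chevron)
  w_1 = 0.132174·3.8529 + -0.006340·27.3819 = 0.3357  (Unilever)
  w_2 = 0.132174·5.6811 + -0.006340·29.3429 = 0.5649  (Xerox)
Σw_i=1.0000  μᵀw=0.1670
σ²=wᵀΣw=λ₁·μ_p+λ₂ = 0.132174·0.167 + -0.006340 = 0.015734 ≈ 0.0157

0.0157


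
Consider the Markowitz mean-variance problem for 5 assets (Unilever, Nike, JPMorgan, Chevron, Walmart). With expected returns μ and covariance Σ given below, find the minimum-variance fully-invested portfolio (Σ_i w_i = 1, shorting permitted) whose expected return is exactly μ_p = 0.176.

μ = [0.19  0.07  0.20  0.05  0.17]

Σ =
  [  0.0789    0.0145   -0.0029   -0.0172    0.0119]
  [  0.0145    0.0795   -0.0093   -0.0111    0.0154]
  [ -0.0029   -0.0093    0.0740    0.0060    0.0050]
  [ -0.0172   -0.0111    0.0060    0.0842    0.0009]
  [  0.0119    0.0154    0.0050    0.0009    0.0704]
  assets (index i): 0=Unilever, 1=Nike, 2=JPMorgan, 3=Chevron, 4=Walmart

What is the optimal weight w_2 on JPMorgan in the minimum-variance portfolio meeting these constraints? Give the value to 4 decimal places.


g=Σ⁻¹μ = [2.3520  0.5683  2.6758  0.9405  1.6908]
h=Σ⁻¹𝟙 = [12.9720  12.3575  13.8021  15.0849  8.1355]
a=μᵀg=1.356288  b=𝟙ᵀg=8.227413  c=𝟙ᵀh=62.352075  D=ac−b²=16.877055
λ₁=(c·0.176−b)/D = (62.352075·0.176−8.227413)/16.877055 = 0.162739
λ₂=(a−b·0.176)/D = (1.356288−8.227413·0.176)/16.877055 = -0.005436
w* = 0.162739·g + -0.005436·h:
  w_0 = 0.162739·2.3520 + -0.005436·12.9720 = 0.3123  (Unilever)
  w_1 = 0.162739·0.5683 + -0.005436·12.3575 = 0.0253  (Nike)
  w_2 = 0.162739·2.6758 + -0.005436·13.8021 = 0.3604  (JPMorgan)
  w_3 = 0.162739·0.9405 + -0.005436·15.0849 = 0.0711  (Chevron)
  w_4 = 0.162739·1.6908 + -0.005436·8.1355 = 0.2309  (Walmart)
Σw_i=1.0000  μᵀw=0.1760
σ²=wᵀΣw=λ₁·μ_p+λ₂ = 0.162739·0.176 + -0.005436 = 0.023206 ≈ 0.0232

0.3604


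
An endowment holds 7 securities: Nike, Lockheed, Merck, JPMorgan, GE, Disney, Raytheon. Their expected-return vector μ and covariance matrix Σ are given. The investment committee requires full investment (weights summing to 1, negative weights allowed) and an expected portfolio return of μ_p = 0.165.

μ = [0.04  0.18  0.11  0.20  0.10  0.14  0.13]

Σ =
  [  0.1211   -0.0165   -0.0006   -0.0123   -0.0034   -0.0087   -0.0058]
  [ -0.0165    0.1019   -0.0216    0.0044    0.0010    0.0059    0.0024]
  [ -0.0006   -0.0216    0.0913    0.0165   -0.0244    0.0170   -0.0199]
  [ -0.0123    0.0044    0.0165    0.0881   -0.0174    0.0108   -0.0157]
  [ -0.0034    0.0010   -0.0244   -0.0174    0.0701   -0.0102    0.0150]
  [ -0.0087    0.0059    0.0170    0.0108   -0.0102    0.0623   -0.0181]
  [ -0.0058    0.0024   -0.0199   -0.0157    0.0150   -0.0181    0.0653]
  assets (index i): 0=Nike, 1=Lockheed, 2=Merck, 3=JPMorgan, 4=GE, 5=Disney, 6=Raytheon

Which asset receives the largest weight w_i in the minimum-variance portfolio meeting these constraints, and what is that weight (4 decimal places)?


JPMorgan (0.3225)

u=Σ⁻¹μ = [1.3263  2.0619  2.1562  2.7509  2.5259  2.5999  3.4917]
v=Σ⁻¹𝟙 = [15.1805  13.7111  19.5045  15.8509  22.8462  20.1715  26.2565]
a=μᵀu=2.282066  b=𝟙ᵀu=16.912874  c=𝟙ᵀv=133.521257  D=ac−b²=18.658979
λ₁=(c·0.165−b)/D = (133.521257·0.165−16.912874)/18.658979 = 0.274299
λ₂=(a−b·0.165)/D = (2.282066−16.912874·0.165)/18.658979 = -0.027255
w* = 0.274299·u + -0.027255·v:
  w_0 = 0.274299·1.3263 + -0.027255·15.1805 = -0.0500  (Nike)
  w_1 = 0.274299·2.0619 + -0.027255·13.7111 = 0.1919  (Lockheed)
  w_2 = 0.274299·2.1562 + -0.027255·19.5045 = 0.0598  (Merck)
  w_3 = 0.274299·2.7509 + -0.027255·15.8509 = 0.3225  (JPMorgan)
  w_4 = 0.274299·2.5259 + -0.027255·22.8462 = 0.0702  (GE)
  w_5 = 0.274299·2.5999 + -0.027255·20.1715 = 0.1634  (Disney)
  w_6 = 0.274299·3.4917 + -0.027255·26.2565 = 0.2421  (Raytheon)
Σw_i=1.0000  μᵀw=0.1650
σ²=wᵀΣw=λ₁·μ_p+λ₂ = 0.274299·0.165 + -0.027255 = 0.018004 ≈ 0.0180


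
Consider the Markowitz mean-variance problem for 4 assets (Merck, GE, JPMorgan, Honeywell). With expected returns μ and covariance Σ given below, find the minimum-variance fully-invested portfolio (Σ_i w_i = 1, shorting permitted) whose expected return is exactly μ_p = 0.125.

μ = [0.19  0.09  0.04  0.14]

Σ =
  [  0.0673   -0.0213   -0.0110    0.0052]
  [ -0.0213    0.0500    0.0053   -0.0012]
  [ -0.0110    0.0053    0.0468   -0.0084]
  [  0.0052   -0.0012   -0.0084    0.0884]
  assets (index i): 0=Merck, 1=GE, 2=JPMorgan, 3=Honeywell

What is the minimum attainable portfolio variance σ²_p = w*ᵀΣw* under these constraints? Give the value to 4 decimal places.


0.0115

u=Σ⁻¹μ = [4.0522  3.3830  1.7028  1.5531]
v=Σ⁻¹𝟙 = [27.4960  29.1764  26.7943  12.6369]
a=μᵀu=1.359930  b=𝟙ᵀu=10.691060  c=𝟙ᵀv=96.103607  D=ac−b²=16.395390
λ₁=(c·0.125−b)/D = (96.103607·0.125−10.691060)/16.395390 = 0.080626
λ₂=(a−b·0.125)/D = (1.359930−10.691060·0.125)/16.395390 = 0.001436
w* = 0.080626·u + 0.001436·v:
  w_0 = 0.080626·4.0522 + 0.001436·27.4960 = 0.3662  (Merck)
  w_1 = 0.080626·3.3830 + 0.001436·29.1764 = 0.3147  (GE)
  w_2 = 0.080626·1.7028 + 0.001436·26.7943 = 0.1758  (JPMorgan)
  w_3 = 0.080626·1.5531 + 0.001436·12.6369 = 0.1434  (Honeywell)
Σw_i=1.0000  μᵀw=0.1250
σ²=wᵀΣw=λ₁·μ_p+λ₂ = 0.080626·0.125 + 0.001436 = 0.011514 ≈ 0.0115


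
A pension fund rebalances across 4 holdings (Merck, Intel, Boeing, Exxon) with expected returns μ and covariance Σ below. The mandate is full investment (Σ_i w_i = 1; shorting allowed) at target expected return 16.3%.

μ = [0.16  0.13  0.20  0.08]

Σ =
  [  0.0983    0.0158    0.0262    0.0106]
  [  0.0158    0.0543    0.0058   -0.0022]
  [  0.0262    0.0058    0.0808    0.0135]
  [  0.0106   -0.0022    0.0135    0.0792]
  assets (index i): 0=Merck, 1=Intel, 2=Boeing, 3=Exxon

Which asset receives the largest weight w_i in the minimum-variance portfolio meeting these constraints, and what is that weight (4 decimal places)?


u=Σ⁻¹μ = [0.7057  2.0010  1.9974  0.6308]
v=Σ⁻¹𝟙 = [4.1437  16.8136  7.9573  11.1823]
a=μᵀu=0.822977  b=𝟙ᵀu=5.334821  c=𝟙ᵀv=40.097018  D=ac−b²=4.538586
λ₁=(c·0.163−b)/D = (40.097018·0.163−5.334821)/4.538586 = 0.264618
λ₂=(a−b·0.163)/D = (0.822977−5.334821·0.163)/4.538586 = -0.010267
w* = 0.264618·u + -0.010267·v:
  w_0 = 0.264618·0.7057 + -0.010267·4.1437 = 0.1442  (Merck)
  w_1 = 0.264618·2.0010 + -0.010267·16.8136 = 0.3569  (Intel)
  w_2 = 0.264618·1.9974 + -0.010267·7.9573 = 0.4468  (Boeing)
  w_3 = 0.264618·0.6308 + -0.010267·11.1823 = 0.0521  (Exxon)
Σw_i=1.0000  μᵀw=0.1630
σ²=wᵀΣw=λ₁·μ_p+λ₂ = 0.264618·0.163 + -0.010267 = 0.032865 ≈ 0.0329

Boeing (0.4468)


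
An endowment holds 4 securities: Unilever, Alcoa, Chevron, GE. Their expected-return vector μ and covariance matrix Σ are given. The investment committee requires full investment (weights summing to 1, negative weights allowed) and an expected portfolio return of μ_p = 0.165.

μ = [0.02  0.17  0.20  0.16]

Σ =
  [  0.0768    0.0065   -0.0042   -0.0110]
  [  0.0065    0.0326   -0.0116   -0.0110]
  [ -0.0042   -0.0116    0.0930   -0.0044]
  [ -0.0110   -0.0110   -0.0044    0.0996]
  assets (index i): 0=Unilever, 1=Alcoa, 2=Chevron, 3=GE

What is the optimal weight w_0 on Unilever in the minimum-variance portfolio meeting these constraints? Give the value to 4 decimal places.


u=Σ⁻¹μ = [0.1939  7.1695  3.1747  2.5599]
v=Σ⁻¹𝟙 = [12.9692  39.7768  17.0861  16.6203]
a=μᵀu=2.267203  b=𝟙ᵀu=13.097917  c=𝟙ᵀv=86.452468  D=ac−b²=24.449875
λ₁=(c·0.165−b)/D = (86.452468·0.165−13.097917)/24.449875 = 0.047720
λ₂=(a−b·0.165)/D = (2.267203−13.097917·0.165)/24.449875 = 0.004337
w* = 0.047720·u + 0.004337·v:
  w_0 = 0.047720·0.1939 + 0.004337·12.9692 = 0.0655  (Unilever)
  w_1 = 0.047720·7.1695 + 0.004337·39.7768 = 0.5146  (Alcoa)
  w_2 = 0.047720·3.1747 + 0.004337·17.0861 = 0.2256  (Chevron)
  w_3 = 0.047720·2.5599 + 0.004337·16.6203 = 0.1942  (GE)
Σw_i=1.0000  μᵀw=0.1650
σ²=wᵀΣw=λ₁·μ_p+λ₂ = 0.047720·0.165 + 0.004337 = 0.012211 ≈ 0.0122

0.0655
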